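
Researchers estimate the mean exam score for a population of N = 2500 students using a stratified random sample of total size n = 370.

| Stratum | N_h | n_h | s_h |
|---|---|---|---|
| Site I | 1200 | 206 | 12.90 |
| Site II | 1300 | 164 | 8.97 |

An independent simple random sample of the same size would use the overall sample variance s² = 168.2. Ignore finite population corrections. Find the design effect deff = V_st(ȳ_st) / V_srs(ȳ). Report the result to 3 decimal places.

deff ≈ 0.701

V̂(ȳ_st) = Σ W_h² s_h²/n_h, with W_h = N_h/N and N = 2500:
  stratum Site I: (1200/2500)²·12.90²/206 = 0.186121
  stratum Site II: (1300/2500)²·8.97²/164 = 0.132662
V_st = 0.318783
V_srs = s²/n = 168.2/370 = 0.454595
deff = V_st / V_srs = 0.318783/0.454595 = 0.7012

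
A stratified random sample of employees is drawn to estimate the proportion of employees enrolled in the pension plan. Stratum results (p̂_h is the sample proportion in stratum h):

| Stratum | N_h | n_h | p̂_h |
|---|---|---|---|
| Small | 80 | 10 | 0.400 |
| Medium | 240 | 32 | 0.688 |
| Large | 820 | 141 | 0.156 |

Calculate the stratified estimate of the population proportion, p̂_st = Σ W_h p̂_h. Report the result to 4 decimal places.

N = 1140; stratum weights W_h = N_h/N.
p̂_st = Σ W_h p̂_h = (80·0.400 + 240·0.688 + 820·0.156)/1140 = 0.28512

p̂_st ≈ 0.2851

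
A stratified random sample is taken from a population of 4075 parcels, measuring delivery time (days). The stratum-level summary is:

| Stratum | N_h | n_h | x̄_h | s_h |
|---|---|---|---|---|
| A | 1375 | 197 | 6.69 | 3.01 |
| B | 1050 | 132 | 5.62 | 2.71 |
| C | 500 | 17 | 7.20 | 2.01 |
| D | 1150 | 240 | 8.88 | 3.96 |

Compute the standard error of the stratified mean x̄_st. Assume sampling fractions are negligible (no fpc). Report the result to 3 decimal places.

SE(x̄_st) ≈ 0.133

V̂(x̄_st) = Σ W_h² s_h²/n_h, with W_h = N_h/N and N = 4075:
  stratum A: (1375/4075)²·3.01²/197 = 0.00523621
  stratum B: (1050/4075)²·2.71²/132 = 0.00369392
  stratum C: (500/4075)²·2.01²/17 = 0.0035779
  stratum D: (1150/4075)²·3.96²/240 = 0.00520379
V̂(x̄_st) = 0.0177118
SE(x̄_st) = √0.0177118 = 0.133086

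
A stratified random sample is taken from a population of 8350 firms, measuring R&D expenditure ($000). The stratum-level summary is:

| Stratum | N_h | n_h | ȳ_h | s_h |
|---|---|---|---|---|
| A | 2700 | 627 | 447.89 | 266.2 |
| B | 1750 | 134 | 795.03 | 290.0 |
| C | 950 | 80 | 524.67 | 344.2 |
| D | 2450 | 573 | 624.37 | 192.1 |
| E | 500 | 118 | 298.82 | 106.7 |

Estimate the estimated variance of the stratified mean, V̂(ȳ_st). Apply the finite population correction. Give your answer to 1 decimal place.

V̂(ȳ_st) = Σ W_h² (1 − n_h/N_h) s_h²/n_h, with W_h = N_h/N and N = 8350:
  stratum A: (2700/8350)²·(1 − 627/2700)·266.2²/627 = 9.07274
  stratum B: (1750/8350)²·(1 − 134/1750)·290.0²/134 = 25.4564
  stratum C: (950/8350)²·(1 − 80/950)·344.2²/80 = 17.555
  stratum D: (2450/8350)²·(1 − 573/2450)·192.1²/573 = 4.24774
  stratum E: (500/8350)²·(1 − 118/500)·106.7²/118 = 0.264306
V̂(ȳ_st) = 56.5963

V̂(ȳ_st) ≈ 56.6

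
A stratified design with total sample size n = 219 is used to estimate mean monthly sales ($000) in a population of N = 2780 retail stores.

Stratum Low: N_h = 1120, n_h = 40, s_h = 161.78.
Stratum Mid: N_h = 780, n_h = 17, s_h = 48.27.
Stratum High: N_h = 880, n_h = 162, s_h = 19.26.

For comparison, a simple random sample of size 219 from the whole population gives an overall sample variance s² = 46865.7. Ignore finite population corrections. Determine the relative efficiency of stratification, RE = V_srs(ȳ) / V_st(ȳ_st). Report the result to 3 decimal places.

RE ≈ 1.826

V̂(ȳ_st) = Σ W_h² s_h²/n_h, with W_h = N_h/N and N = 2780:
  stratum Low: (1120/2780)²·161.78²/40 = 106.203
  stratum Mid: (780/2780)²·48.27²/17 = 10.7896
  stratum High: (880/2780)²·19.26²/162 = 0.229442
V_st = 117.222
V_srs = s²/n = 46865.7/219 = 213.999
Relative efficiency = V_srs / V_st = 213.999/117.222 = 1.8256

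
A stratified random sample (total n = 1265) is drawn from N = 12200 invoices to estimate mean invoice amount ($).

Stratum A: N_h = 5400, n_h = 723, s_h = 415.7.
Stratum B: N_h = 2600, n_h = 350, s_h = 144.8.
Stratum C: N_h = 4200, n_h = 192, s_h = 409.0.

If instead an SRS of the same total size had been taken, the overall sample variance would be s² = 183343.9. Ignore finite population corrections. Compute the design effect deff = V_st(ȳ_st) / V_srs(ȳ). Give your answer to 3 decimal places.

V̂(ȳ_st) = Σ W_h² s_h²/n_h, with W_h = N_h/N and N = 12200:
  stratum A: (5400/12200)²·415.7²/723 = 46.8263
  stratum B: (2600/12200)²·144.8²/350 = 2.7208
  stratum C: (4200/12200)²·409.0²/192 = 103.258
V_st = 152.805
V_srs = s²/n = 183343.9/1265 = 144.936
deff = V_st / V_srs = 152.805/144.936 = 1.0543

deff ≈ 1.054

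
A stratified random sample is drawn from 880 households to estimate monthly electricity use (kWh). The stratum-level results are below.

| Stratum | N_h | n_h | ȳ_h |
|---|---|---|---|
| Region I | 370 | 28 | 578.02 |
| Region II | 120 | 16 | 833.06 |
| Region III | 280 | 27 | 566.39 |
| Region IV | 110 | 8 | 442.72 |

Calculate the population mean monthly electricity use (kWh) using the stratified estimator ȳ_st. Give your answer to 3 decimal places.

ȳ_st ≈ 592.185

N = Σ N_h = 880. Stratum weights W_h = N_h/N.
ȳ_st = (370·578.02 + 120·833.06 + 280·566.39 + 110·442.72) / 880 = 592.18523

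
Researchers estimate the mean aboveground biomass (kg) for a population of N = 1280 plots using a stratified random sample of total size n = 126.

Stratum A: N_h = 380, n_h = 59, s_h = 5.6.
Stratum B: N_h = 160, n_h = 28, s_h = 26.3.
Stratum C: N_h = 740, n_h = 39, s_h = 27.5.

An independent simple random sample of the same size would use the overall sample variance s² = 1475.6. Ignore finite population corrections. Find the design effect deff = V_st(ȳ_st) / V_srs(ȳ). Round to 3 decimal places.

deff ≈ 0.590

V̂(ȳ_st) = Σ W_h² s_h²/n_h, with W_h = N_h/N and N = 1280:
  stratum A: (380/1280)²·5.6²/59 = 0.0468459
  stratum B: (160/1280)²·26.3²/28 = 0.385988
  stratum C: (740/1280)²·27.5²/39 = 6.48103
V_st = 6.91387
V_srs = s²/n = 1475.6/126 = 11.7111
deff = V_st / V_srs = 6.91387/11.7111 = 0.5904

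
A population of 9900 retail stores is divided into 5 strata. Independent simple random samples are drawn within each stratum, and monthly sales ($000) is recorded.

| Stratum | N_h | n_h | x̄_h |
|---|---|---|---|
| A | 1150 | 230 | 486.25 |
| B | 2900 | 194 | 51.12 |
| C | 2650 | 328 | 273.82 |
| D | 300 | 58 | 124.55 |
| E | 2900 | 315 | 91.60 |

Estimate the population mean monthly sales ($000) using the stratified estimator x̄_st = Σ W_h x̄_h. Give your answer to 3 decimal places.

N = Σ N_h = 9900. Stratum weights W_h = N_h/N.
x̄_st = (1150·486.25 + 2900·51.12 + 2650·273.82 + 300·124.55 + 2900·91.60) / 9900 = 175.35995

x̄_st ≈ 175.360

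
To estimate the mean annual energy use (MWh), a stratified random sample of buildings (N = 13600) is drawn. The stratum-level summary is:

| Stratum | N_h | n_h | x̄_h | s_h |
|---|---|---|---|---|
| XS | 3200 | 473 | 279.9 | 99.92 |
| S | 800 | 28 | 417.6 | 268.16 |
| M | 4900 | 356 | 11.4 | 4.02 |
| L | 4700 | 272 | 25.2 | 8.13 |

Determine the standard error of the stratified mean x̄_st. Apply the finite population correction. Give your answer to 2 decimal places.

V̂(x̄_st) = Σ W_h² (1 − n_h/N_h) s_h²/n_h, with W_h = N_h/N and N = 13600:
  stratum XS: (3200/13600)²·(1 − 473/3200)·99.92²/473 = 0.995866
  stratum S: (800/13600)²·(1 − 28/800)·268.16²/28 = 8.5755
  stratum M: (4900/13600)²·(1 − 356/4900)·4.02²/356 = 0.0054646
  stratum L: (4700/13600)²·(1 − 272/4700)·8.13²/272 = 0.0273426
V̂(x̄_st) = 9.60417
SE(x̄_st) = √9.60417 = 3.09906

SE(x̄_st) ≈ 3.10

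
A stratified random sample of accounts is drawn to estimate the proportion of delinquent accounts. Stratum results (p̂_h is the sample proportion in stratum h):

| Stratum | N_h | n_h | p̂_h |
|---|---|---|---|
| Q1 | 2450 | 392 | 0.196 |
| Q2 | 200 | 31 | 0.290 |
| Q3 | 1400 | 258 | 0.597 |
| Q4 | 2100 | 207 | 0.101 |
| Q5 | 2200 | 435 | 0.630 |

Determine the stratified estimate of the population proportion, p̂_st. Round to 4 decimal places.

p̂_st ≈ 0.3559

N = 8350; stratum weights W_h = N_h/N.
p̂_st = Σ W_h p̂_h = (2450·0.196 + 200·0.290 + 1400·0.597 + 2100·0.101 + 2200·0.630)/8350 = 0.35594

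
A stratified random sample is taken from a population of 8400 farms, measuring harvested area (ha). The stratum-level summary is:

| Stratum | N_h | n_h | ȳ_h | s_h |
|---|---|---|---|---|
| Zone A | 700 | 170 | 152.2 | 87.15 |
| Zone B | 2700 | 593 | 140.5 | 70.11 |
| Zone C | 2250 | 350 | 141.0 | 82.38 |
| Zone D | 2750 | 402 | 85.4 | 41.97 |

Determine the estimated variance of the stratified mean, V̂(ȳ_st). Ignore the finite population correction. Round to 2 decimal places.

V̂(ȳ_st) ≈ 3.03

V̂(ȳ_st) = Σ W_h² s_h²/n_h, with W_h = N_h/N and N = 8400:
  stratum Zone A: (700/8400)²·87.15²/170 = 0.310258
  stratum Zone B: (2700/8400)²·70.11²/593 = 0.856395
  stratum Zone C: (2250/8400)²·82.38²/350 = 1.39118
  stratum Zone D: (2750/8400)²·41.97²/402 = 0.469633
V̂(ȳ_st) = 3.02746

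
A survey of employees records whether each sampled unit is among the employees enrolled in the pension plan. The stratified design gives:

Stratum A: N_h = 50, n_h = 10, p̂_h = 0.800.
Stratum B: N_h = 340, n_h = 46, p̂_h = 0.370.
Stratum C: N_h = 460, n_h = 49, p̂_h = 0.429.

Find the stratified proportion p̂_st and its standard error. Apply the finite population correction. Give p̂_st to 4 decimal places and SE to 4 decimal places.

p̂_st ≈ 0.4272, SE ≈ 0.0458

N = 850; stratum weights W_h = N_h/N.
p̂_st = Σ W_h p̂_h = (50·0.800 + 340·0.370 + 460·0.429)/850 = 0.42722
V̂(p̂_st) = Σ W_h² (1 − n_h/N_h) p̂_h(1−p̂_h)/(n_h−1):
  stratum A: (50/850)²·(1 − 10/50)·0.800·0.200/9 = 4.92118e-05
  stratum B: (340/850)²·(1 − 46/340)·0.370·0.630/45 = 0.000716668
  stratum C: (460/850)²·(1 − 49/460)·0.429·0.571/48 = 0.00133541
V̂(p̂_st) = 0.00210129; SE = √V̂ = 0.0458398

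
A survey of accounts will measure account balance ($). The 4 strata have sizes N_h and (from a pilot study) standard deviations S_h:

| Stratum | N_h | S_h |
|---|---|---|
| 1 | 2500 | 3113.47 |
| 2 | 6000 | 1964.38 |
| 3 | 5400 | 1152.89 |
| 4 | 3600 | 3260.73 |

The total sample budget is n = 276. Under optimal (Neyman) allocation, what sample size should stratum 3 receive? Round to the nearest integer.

Neyman allocation: n_h = n · N_h S_h / Σ N_i S_i, with n = 276.
  stratum 1: N_h·S_h = 2500·3113.47 = 7783675.00
  stratum 2: N_h·S_h = 6000·1964.38 = 11786280.00
  stratum 3: N_h·S_h = 5400·1152.89 = 6225606.00
  stratum 4: N_h·S_h = 3600·3260.73 = 11738628.00
Σ N_h S_h = 37534189.00
n for stratum 3 = 276·6225606.00/37534189.00 = 45.779 → 46

46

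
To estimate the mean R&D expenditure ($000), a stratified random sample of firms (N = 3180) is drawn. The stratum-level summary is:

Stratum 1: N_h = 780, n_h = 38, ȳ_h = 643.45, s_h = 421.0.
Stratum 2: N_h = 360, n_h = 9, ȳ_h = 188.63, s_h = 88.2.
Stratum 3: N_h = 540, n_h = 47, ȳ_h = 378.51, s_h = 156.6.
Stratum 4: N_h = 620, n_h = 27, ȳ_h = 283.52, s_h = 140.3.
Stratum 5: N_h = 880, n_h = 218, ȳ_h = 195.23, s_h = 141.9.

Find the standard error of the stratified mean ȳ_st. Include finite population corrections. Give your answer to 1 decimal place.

SE(ȳ_st) ≈ 18.0

V̂(ȳ_st) = Σ W_h² (1 − n_h/N_h) s_h²/n_h, with W_h = N_h/N and N = 3180:
  stratum 1: (780/3180)²·(1 − 38/780)·421.0²/38 = 266.947
  stratum 2: (360/3180)²·(1 − 9/360)·88.2²/9 = 10.8007
  stratum 3: (540/3180)²·(1 − 47/540)·156.6²/47 = 13.7364
  stratum 4: (620/3180)²·(1 − 27/620)·140.3²/27 = 26.506
  stratum 5: (880/3180)²·(1 − 218/880)·141.9²/218 = 5.32102
V̂(ȳ_st) = 323.311
SE(ȳ_st) = √323.311 = 17.9808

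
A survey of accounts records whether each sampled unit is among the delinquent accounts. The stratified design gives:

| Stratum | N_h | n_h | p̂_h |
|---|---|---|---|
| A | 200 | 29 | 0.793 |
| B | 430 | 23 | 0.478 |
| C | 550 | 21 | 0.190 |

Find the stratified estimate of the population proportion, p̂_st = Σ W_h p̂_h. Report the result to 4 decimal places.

p̂_st ≈ 0.3972

N = 1180; stratum weights W_h = N_h/N.
p̂_st = Σ W_h p̂_h = (200·0.793 + 430·0.478 + 550·0.190)/1180 = 0.39715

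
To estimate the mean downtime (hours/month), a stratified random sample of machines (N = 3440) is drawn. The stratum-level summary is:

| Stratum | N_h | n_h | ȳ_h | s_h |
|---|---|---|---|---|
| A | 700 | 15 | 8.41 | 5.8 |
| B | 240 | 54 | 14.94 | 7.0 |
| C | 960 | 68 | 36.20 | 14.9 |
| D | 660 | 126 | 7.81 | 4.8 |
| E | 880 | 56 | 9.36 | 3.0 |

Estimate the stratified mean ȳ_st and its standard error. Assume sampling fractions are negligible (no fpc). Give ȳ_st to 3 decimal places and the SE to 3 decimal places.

ȳ_st ≈ 16.749, SE ≈ 0.607

ȳ_st = Σ W_h ȳ_h = (700·8.41 + 240·14.94 + 960·36.20 + 660·7.81 + 880·9.36)/3440 = 16.74884
V̂(ȳ_st) = Σ W_h² s_h²/n_h, with W_h = N_h/N and N = 3440:
  stratum A: (700/3440)²·5.8²/15 = 0.0928633
  stratum B: (240/3440)²·7.0²/54 = 0.0044168
  stratum C: (960/3440)²·14.9²/68 = 0.254267
  stratum D: (660/3440)²·4.8²/126 = 0.00673105
  stratum E: (880/3440)²·3.0²/56 = 0.0105173
V̂(ȳ_st) = 0.368795
SE(ȳ_st) = √0.368795 = 0.607285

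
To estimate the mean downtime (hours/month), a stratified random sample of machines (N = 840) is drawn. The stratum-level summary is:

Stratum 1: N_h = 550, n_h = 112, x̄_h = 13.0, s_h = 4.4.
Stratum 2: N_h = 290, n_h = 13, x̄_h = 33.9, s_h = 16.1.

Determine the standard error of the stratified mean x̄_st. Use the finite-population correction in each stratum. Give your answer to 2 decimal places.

V̂(x̄_st) = Σ W_h² (1 − n_h/N_h) s_h²/n_h, with W_h = N_h/N and N = 840:
  stratum 1: (550/840)²·(1 − 112/550)·4.4²/112 = 0.0590154
  stratum 2: (290/840)²·(1 − 13/290)·16.1²/13 = 2.27001
V̂(x̄_st) = 2.32902
SE(x̄_st) = √2.32902 = 1.52611

SE(x̄_st) ≈ 1.53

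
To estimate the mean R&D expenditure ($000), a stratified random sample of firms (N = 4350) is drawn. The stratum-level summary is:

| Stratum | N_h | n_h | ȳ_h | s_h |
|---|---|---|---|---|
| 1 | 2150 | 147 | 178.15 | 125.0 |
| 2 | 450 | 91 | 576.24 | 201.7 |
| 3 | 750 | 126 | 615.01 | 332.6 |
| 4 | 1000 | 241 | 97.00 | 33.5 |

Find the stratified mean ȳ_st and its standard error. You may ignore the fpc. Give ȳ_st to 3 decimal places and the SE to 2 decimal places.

ȳ_st ≈ 275.997, SE ≈ 7.56

ȳ_st = Σ W_h ȳ_h = (2150·178.15 + 450·576.24 + 750·615.01 + 1000·97.00)/4350 = 275.99724
V̂(ȳ_st) = Σ W_h² s_h²/n_h, with W_h = N_h/N and N = 4350:
  stratum 1: (2150/4350)²·125.0²/147 = 25.9658
  stratum 2: (450/4350)²·201.7²/91 = 4.78428
  stratum 3: (750/4350)²·332.6²/126 = 26.0986
  stratum 4: (1000/4350)²·33.5²/241 = 0.24609
V̂(ȳ_st) = 57.0948
SE(ȳ_st) = √57.0948 = 7.55611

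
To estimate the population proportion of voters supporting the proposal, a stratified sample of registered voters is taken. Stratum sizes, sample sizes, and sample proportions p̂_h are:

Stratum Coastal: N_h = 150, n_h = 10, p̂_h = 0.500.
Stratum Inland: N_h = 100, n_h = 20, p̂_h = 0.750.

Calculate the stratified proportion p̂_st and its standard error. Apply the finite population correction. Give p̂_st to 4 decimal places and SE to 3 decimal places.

N = 250; stratum weights W_h = N_h/N.
p̂_st = Σ W_h p̂_h = (150·0.500 + 100·0.750)/250 = 0.60000
V̂(p̂_st) = Σ W_h² (1 − n_h/N_h) p̂_h(1−p̂_h)/(n_h−1):
  stratum Coastal: (150/250)²·(1 − 10/150)·0.500·0.500/9 = 0.00933333
  stratum Inland: (100/250)²·(1 − 20/100)·0.750·0.250/19 = 0.00126316
V̂(p̂_st) = 0.0105965; SE = √V̂ = 0.102939

p̂_st ≈ 0.6000, SE ≈ 0.103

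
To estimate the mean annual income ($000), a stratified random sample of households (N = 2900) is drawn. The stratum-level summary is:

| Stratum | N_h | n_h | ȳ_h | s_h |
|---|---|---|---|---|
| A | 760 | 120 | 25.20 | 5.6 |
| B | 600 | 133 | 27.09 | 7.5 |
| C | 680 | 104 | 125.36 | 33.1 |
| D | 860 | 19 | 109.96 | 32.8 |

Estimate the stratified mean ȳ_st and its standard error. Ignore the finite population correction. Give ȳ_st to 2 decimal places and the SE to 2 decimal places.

ȳ_st = Σ W_h ȳ_h = (760·25.20 + 600·27.09 + 680·125.36 + 860·109.96)/2900 = 74.21255
V̂(ȳ_st) = Σ W_h² s_h²/n_h, with W_h = N_h/N and N = 2900:
  stratum A: (760/2900)²·5.6²/120 = 0.0179484
  stratum B: (600/2900)²·7.5²/133 = 0.0181041
  stratum C: (680/2900)²·33.1²/104 = 0.579221
  stratum D: (860/2900)²·32.8²/19 = 4.97961
V̂(ȳ_st) = 5.59488
SE(ȳ_st) = √5.59488 = 2.36535

ȳ_st ≈ 74.21, SE ≈ 2.37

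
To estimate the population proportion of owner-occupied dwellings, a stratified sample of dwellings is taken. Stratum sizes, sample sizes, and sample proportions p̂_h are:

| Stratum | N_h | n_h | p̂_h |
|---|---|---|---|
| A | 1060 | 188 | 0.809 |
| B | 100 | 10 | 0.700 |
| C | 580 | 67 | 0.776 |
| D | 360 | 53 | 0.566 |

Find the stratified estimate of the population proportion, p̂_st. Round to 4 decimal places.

N = 2100; stratum weights W_h = N_h/N.
p̂_st = Σ W_h p̂_h = (1060·0.809 + 100·0.700 + 580·0.776 + 360·0.566)/2100 = 0.75304

p̂_st ≈ 0.7530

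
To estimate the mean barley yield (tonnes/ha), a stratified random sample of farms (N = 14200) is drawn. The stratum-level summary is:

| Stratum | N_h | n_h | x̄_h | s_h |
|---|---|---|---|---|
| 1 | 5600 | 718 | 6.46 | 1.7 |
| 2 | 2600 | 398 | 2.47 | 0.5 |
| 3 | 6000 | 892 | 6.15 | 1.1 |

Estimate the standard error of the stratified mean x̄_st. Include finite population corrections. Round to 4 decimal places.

SE(x̄_st) ≈ 0.0277

V̂(x̄_st) = Σ W_h² (1 − n_h/N_h) s_h²/n_h, with W_h = N_h/N and N = 14200:
  stratum 1: (5600/14200)²·(1 − 718/5600)·1.7²/718 = 0.000545736
  stratum 2: (2600/14200)²·(1 − 398/2600)·0.5²/398 = 1.78349e-05
  stratum 3: (6000/14200)²·(1 − 892/6000)·1.1²/892 = 0.00020618
V̂(x̄_st) = 0.000769751
SE(x̄_st) = √0.000769751 = 0.0277444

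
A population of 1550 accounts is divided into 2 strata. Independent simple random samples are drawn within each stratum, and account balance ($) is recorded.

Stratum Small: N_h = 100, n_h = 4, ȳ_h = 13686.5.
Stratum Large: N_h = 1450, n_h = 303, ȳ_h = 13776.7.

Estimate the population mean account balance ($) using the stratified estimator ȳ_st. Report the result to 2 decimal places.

ȳ_st ≈ 13770.88

N = Σ N_h = 1550. Stratum weights W_h = N_h/N.
ȳ_st = (100·13686.5 + 1450·13776.7) / 1550 = 13770.8806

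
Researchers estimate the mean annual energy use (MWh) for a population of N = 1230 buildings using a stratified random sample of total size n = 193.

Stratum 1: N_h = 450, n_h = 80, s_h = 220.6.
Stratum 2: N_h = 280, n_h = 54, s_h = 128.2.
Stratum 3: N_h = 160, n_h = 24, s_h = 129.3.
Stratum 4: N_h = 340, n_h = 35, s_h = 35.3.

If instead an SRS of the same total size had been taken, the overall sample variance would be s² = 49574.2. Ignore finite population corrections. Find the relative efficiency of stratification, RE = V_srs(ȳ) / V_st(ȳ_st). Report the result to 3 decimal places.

V̂(ȳ_st) = Σ W_h² s_h²/n_h, with W_h = N_h/N and N = 1230:
  stratum 1: (450/1230)²·220.6²/80 = 81.4209
  stratum 2: (280/1230)²·128.2²/54 = 15.772
  stratum 3: (160/1230)²·129.3²/24 = 11.7873
  stratum 4: (340/1230)²·35.3²/35 = 2.72038
V_st = 111.701
V_srs = s²/n = 49574.2/193 = 256.861
Relative efficiency = V_srs / V_st = 256.861/111.701 = 2.2995

RE ≈ 2.300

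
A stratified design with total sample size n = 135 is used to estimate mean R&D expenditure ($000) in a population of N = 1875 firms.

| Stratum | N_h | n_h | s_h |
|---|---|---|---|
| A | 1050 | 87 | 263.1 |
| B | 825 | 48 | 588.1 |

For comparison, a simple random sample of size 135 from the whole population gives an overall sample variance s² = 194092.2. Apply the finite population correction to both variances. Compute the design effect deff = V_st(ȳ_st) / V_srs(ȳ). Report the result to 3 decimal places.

V̂(ȳ_st) = Σ W_h² (1 − n_h/N_h) s_h²/n_h, with W_h = N_h/N and N = 1875:
  stratum A: (1050/1875)²·(1 − 87/1050)·263.1²/87 = 228.842
  stratum B: (825/1875)²·(1 − 48/825)·588.1²/48 = 1313.81
V_st = 1542.65
V_srs = (1 − 135/1875)·194092.2/135 = 1334.2
deff = V_st / V_srs = 1542.65/1334.2 = 1.1562

deff ≈ 1.156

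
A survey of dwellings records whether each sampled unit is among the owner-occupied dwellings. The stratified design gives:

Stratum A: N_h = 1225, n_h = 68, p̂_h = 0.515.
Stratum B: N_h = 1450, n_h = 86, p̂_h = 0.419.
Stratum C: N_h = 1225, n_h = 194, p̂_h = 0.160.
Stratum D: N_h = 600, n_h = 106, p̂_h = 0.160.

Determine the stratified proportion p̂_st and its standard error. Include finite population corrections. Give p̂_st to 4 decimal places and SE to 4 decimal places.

p̂_st ≈ 0.3401, SE ≈ 0.0246

N = 4500; stratum weights W_h = N_h/N.
p̂_st = Σ W_h p̂_h = (1225·0.515 + 1450·0.419 + 1225·0.160 + 600·0.160)/4500 = 0.34009
V̂(p̂_st) = Σ W_h² (1 − n_h/N_h) p̂_h(1−p̂_h)/(n_h−1):
  stratum A: (1225/4500)²·(1 − 68/1225)·0.515·0.485/67 = 0.000260927
  stratum B: (1450/4500)²·(1 − 86/1450)·0.419·0.581/85 = 0.000279723
  stratum C: (1225/4500)²·(1 − 194/1225)·0.160·0.840/193 = 4.34322e-05
  stratum D: (600/4500)²·(1 − 106/600)·0.160·0.840/105 = 1.87354e-05
V̂(p̂_st) = 0.000602818; SE = √V̂ = 0.0245523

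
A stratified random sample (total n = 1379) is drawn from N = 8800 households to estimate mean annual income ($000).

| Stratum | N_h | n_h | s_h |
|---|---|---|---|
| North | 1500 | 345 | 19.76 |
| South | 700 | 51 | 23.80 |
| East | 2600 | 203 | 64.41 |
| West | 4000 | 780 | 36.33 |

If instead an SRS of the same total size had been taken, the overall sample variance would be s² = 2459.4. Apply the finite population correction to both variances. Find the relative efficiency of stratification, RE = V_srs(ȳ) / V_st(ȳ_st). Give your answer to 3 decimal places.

RE ≈ 0.746

V̂(ȳ_st) = Σ W_h² (1 − n_h/N_h) s_h²/n_h, with W_h = N_h/N and N = 8800:
  stratum North: (1500/8800)²·(1 − 345/1500)·19.76²/345 = 0.0253199
  stratum South: (700/8800)²·(1 − 51/700)·23.80²/51 = 0.065157
  stratum East: (2600/8800)²·(1 − 203/2600)·64.41²/203 = 1.6447
  stratum West: (4000/8800)²·(1 − 780/4000)·36.33²/780 = 0.281441
V_st = 2.01662
V_srs = (1 − 1379/8800)·2459.4/1379 = 1.50399
Relative efficiency = V_srs / V_st = 1.50399/2.01662 = 0.7458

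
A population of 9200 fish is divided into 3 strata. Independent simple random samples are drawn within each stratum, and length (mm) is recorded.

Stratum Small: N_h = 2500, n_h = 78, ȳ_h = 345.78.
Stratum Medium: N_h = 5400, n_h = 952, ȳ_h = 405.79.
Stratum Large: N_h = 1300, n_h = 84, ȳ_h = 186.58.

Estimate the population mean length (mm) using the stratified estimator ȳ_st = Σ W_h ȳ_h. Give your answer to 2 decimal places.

N = Σ N_h = 9200. Stratum weights W_h = N_h/N.
ȳ_st = (2500·345.78 + 5400·405.79 + 1300·186.58) / 9200 = 358.5076

ȳ_st ≈ 358.51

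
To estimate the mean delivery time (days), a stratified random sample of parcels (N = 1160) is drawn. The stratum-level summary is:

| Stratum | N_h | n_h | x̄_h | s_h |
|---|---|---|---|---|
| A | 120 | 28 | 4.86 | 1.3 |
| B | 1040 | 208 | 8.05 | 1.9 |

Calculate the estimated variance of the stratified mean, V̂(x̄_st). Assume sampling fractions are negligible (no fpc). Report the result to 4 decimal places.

V̂(x̄_st) ≈ 0.0146

V̂(x̄_st) = Σ W_h² s_h²/n_h, with W_h = N_h/N and N = 1160:
  stratum A: (120/1160)²·1.3²/28 = 0.000645915
  stratum B: (1040/1160)²·1.9²/208 = 0.0139507
V̂(x̄_st) = 0.0145966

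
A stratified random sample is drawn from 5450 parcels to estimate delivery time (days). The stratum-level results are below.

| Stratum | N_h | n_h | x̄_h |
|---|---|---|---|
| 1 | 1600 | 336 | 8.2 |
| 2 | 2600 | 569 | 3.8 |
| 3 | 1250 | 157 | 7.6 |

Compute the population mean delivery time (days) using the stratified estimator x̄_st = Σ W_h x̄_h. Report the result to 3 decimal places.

N = Σ N_h = 5450. Stratum weights W_h = N_h/N.
x̄_st = (1600·8.2 + 2600·3.8 + 1250·7.6) / 5450 = 5.96330

x̄_st ≈ 5.963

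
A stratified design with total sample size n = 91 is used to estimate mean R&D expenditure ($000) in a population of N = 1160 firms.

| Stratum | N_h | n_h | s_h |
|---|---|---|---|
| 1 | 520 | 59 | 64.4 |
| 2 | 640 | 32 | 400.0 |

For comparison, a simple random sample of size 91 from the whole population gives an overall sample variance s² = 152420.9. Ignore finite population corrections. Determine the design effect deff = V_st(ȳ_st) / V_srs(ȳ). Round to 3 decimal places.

deff ≈ 0.917

V̂(ȳ_st) = Σ W_h² s_h²/n_h, with W_h = N_h/N and N = 1160:
  stratum 1: (520/1160)²·64.4²/59 = 14.1257
  stratum 2: (640/1160)²·400.0²/32 = 1522
V_st = 1536.12
V_srs = s²/n = 152420.9/91 = 1674.95
deff = V_st / V_srs = 1536.12/1674.95 = 0.9171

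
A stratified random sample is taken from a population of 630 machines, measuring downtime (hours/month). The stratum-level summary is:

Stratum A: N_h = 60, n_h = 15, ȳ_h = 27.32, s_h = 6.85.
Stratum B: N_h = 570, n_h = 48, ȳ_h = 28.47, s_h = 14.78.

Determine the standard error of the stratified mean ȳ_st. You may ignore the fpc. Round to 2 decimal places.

V̂(ȳ_st) = Σ W_h² s_h²/n_h, with W_h = N_h/N and N = 630:
  stratum A: (60/630)²·6.85²/15 = 0.0283734
  stratum B: (570/630)²·14.78²/48 = 3.72543
V̂(ȳ_st) = 3.7538
SE(ȳ_st) = √3.7538 = 1.93747

SE(ȳ_st) ≈ 1.94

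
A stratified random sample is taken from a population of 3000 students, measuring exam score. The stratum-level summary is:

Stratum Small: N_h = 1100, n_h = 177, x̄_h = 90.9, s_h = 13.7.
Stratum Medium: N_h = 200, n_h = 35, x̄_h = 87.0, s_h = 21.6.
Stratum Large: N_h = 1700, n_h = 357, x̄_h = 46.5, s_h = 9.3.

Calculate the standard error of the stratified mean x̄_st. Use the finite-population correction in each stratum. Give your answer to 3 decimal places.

V̂(x̄_st) = Σ W_h² (1 − n_h/N_h) s_h²/n_h, with W_h = N_h/N and N = 3000:
  stratum Small: (1100/3000)²·(1 − 177/1100)·13.7²/177 = 0.119624
  stratum Medium: (200/3000)²·(1 − 35/200)·21.6²/35 = 0.0488777
  stratum Large: (1700/3000)²·(1 − 357/1700)·9.3²/357 = 0.0614582
V̂(x̄_st) = 0.22996
SE(x̄_st) = √0.22996 = 0.479542

SE(x̄_st) ≈ 0.480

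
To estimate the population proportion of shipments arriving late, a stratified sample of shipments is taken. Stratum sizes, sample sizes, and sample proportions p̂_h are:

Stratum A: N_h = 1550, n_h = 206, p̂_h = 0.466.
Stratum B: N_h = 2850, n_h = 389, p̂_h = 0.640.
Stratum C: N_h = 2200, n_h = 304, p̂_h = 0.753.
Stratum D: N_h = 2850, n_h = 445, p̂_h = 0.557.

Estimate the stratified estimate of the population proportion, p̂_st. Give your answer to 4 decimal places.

N = 9450; stratum weights W_h = N_h/N.
p̂_st = Σ W_h p̂_h = (1550·0.466 + 2850·0.640 + 2200·0.753 + 2850·0.557)/9450 = 0.61274

p̂_st ≈ 0.6127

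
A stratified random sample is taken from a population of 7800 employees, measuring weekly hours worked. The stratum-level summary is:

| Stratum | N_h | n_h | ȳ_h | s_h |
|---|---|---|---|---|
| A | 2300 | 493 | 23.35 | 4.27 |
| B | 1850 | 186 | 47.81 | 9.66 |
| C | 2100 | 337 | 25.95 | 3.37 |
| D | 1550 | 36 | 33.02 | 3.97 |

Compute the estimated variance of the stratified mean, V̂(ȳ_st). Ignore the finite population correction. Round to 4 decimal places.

V̂(ȳ_st) = Σ W_h² s_h²/n_h, with W_h = N_h/N and N = 7800:
  stratum A: (2300/7800)²·4.27²/493 = 0.0032157
  stratum B: (1850/7800)²·9.66²/186 = 0.0282225
  stratum C: (2100/7800)²·3.37²/337 = 0.00244275
  stratum D: (1550/7800)²·3.97²/36 = 0.0172883
V̂(ȳ_st) = 0.0511693

V̂(ȳ_st) ≈ 0.0512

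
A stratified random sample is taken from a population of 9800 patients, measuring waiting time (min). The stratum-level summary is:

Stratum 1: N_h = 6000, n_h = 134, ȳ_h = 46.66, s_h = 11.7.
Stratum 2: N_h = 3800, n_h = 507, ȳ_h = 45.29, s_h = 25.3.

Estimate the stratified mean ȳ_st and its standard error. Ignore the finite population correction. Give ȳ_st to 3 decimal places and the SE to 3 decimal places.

ȳ_st ≈ 46.129, SE ≈ 0.757

ȳ_st = Σ W_h ȳ_h = (6000·46.66 + 3800·45.29)/9800 = 46.12878
V̂(ȳ_st) = Σ W_h² s_h²/n_h, with W_h = N_h/N and N = 9800:
  stratum 1: (6000/9800)²·11.7²/134 = 0.382928
  stratum 2: (3800/9800)²·25.3²/507 = 0.189823
V̂(ȳ_st) = 0.572751
SE(ȳ_st) = √0.572751 = 0.756803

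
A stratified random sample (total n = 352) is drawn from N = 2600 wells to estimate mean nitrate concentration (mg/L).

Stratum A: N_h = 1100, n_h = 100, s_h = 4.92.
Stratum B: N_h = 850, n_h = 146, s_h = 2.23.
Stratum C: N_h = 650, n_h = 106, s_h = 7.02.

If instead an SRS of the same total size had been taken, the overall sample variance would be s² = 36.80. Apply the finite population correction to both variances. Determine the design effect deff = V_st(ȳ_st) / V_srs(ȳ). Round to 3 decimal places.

V̂(ȳ_st) = Σ W_h² (1 − n_h/N_h) s_h²/n_h, with W_h = N_h/N and N = 2600:
  stratum A: (1100/2600)²·(1 − 100/1100)·4.92²/100 = 0.0393891
  stratum B: (850/2600)²·(1 − 146/850)·2.23²/146 = 0.0030151
  stratum C: (650/2600)²·(1 − 106/650)·7.02²/106 = 0.0243183
V_st = 0.0667226
V_srs = (1 − 352/2600)·36.80/352 = 0.0903916
deff = V_st / V_srs = 0.0667226/0.0903916 = 0.7381

deff ≈ 0.738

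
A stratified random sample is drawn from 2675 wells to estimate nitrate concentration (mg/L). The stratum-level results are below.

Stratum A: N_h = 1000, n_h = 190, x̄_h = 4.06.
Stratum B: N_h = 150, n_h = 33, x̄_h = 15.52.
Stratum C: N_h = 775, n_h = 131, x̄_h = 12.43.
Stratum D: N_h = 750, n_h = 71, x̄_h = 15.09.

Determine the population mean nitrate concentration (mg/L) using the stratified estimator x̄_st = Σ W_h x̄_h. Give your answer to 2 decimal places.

x̄_st ≈ 10.22

N = Σ N_h = 2675. Stratum weights W_h = N_h/N.
x̄_st = (1000·4.06 + 150·15.52 + 775·12.43 + 750·15.09) / 2675 = 10.2201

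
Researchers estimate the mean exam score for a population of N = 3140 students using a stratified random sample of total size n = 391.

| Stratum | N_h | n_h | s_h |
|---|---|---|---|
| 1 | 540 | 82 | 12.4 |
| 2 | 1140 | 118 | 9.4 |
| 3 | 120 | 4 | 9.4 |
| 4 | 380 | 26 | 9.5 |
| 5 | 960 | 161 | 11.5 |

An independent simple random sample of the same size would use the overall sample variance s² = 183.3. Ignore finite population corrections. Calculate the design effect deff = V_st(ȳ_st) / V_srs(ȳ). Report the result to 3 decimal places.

V̂(ȳ_st) = Σ W_h² s_h²/n_h, with W_h = N_h/N and N = 3140:
  stratum 1: (540/3140)²·12.4²/82 = 0.0554572
  stratum 2: (1140/3140)²·9.4²/118 = 0.0987016
  stratum 3: (120/3140)²·9.4²/4 = 0.0322626
  stratum 4: (380/3140)²·9.5²/26 = 0.0508372
  stratum 5: (960/3140)²·11.5²/161 = 0.0767809
V_st = 0.314039
V_srs = s²/n = 183.3/391 = 0.468798
deff = V_st / V_srs = 0.314039/0.468798 = 0.6699

deff ≈ 0.670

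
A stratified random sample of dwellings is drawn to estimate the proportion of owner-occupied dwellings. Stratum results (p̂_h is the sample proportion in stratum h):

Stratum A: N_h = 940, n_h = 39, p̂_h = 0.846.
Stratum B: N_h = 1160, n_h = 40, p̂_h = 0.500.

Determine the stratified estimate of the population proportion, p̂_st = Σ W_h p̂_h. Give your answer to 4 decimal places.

N = 2100; stratum weights W_h = N_h/N.
p̂_st = Σ W_h p̂_h = (940·0.846 + 1160·0.500)/2100 = 0.65488

p̂_st ≈ 0.6549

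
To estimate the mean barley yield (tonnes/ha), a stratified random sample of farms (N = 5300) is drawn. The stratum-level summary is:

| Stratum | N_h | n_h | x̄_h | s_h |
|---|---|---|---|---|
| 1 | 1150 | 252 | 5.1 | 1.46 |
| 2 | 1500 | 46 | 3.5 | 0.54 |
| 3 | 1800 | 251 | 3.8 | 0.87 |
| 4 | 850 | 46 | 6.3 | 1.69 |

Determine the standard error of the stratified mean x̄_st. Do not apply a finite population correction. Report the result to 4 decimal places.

SE(x̄_st) ≈ 0.0534

V̂(x̄_st) = Σ W_h² s_h²/n_h, with W_h = N_h/N and N = 5300:
  stratum 1: (1150/5300)²·1.46²/252 = 0.000398244
  stratum 2: (1500/5300)²·0.54²/46 = 0.000507762
  stratum 3: (1800/5300)²·0.87²/251 = 0.000347823
  stratum 4: (850/5300)²·1.69²/46 = 0.00159699
V̂(x̄_st) = 0.00285082
SE(x̄_st) = √0.00285082 = 0.053393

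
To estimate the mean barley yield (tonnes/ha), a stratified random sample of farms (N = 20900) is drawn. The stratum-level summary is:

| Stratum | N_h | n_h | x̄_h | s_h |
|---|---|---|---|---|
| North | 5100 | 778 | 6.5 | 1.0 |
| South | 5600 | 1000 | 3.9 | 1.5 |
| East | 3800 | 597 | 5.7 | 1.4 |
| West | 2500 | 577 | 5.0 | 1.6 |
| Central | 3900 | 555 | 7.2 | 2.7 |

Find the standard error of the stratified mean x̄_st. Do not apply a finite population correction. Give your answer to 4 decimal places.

V̂(x̄_st) = Σ W_h² s_h²/n_h, with W_h = N_h/N and N = 20900:
  stratum North: (5100/20900)²·1.0²/778 = 7.65364e-05
  stratum South: (5600/20900)²·1.5²/1000 = 0.000161535
  stratum East: (3800/20900)²·1.4²/597 = 0.000108532
  stratum West: (2500/20900)²·1.6²/577 = 6.34821e-05
  stratum Central: (3900/20900)²·2.7²/555 = 0.000457374
V̂(x̄_st) = 0.000867459
SE(x̄_st) = √0.000867459 = 0.0294527

SE(x̄_st) ≈ 0.0295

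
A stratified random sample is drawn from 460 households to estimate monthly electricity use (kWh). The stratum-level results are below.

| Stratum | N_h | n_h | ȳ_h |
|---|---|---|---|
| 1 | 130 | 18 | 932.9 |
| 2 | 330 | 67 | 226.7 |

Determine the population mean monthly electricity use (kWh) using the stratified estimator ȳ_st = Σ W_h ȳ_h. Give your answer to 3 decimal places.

N = Σ N_h = 460. Stratum weights W_h = N_h/N.
ȳ_st = (130·932.9 + 330·226.7) / 460 = 426.27826

ȳ_st ≈ 426.278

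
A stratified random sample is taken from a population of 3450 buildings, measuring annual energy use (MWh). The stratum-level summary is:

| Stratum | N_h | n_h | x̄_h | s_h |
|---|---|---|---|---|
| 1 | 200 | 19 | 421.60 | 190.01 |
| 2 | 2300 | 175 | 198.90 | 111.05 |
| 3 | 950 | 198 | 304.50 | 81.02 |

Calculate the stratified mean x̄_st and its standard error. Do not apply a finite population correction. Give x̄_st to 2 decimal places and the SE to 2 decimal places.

x̄_st = Σ W_h x̄_h = (200·421.60 + 2300·198.90 + 950·304.50)/3450 = 240.88841
V̂(x̄_st) = Σ W_h² s_h²/n_h, with W_h = N_h/N and N = 3450:
  stratum 1: (200/3450)²·190.01²/19 = 6.38589
  stratum 2: (2300/3450)²·111.05²/175 = 31.3196
  stratum 3: (950/3450)²·81.02²/198 = 2.51379
V̂(x̄_st) = 40.2193
SE(x̄_st) = √40.2193 = 6.34187

x̄_st ≈ 240.89, SE ≈ 6.34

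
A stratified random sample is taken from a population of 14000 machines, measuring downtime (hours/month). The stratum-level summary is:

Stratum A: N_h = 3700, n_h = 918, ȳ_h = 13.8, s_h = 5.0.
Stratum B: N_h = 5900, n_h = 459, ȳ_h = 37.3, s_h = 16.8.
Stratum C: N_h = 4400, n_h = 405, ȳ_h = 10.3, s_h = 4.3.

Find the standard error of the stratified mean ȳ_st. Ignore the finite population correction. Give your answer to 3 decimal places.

V̂(ȳ_st) = Σ W_h² s_h²/n_h, with W_h = N_h/N and N = 14000:
  stratum A: (3700/14000)²·5.0²/918 = 0.00190215
  stratum B: (5900/14000)²·16.8²/459 = 0.109208
  stratum C: (4400/14000)²·4.3²/405 = 0.00450953
V̂(ȳ_st) = 0.11562
SE(ȳ_st) = √0.11562 = 0.340029

SE(ȳ_st) ≈ 0.340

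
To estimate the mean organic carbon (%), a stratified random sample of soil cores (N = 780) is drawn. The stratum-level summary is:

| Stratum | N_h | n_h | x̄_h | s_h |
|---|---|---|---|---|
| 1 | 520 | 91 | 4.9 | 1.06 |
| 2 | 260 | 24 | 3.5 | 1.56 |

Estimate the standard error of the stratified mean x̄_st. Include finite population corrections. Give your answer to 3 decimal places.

SE(x̄_st) ≈ 0.121

V̂(x̄_st) = Σ W_h² (1 − n_h/N_h) s_h²/n_h, with W_h = N_h/N and N = 780:
  stratum 1: (520/780)²·(1 − 91/520)·1.06²/91 = 0.00452733
  stratum 2: (260/780)²·(1 − 24/260)·1.56²/24 = 0.0102267
V̂(x̄_st) = 0.014754
SE(x̄_st) = √0.014754 = 0.121466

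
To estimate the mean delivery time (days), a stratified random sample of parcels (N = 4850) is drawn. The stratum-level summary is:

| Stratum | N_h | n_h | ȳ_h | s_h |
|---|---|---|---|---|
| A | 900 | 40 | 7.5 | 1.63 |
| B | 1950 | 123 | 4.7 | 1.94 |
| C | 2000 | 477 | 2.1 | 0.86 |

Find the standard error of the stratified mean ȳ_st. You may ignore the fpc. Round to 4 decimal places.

SE(ȳ_st) ≈ 0.0866

V̂(ȳ_st) = Σ W_h² s_h²/n_h, with W_h = N_h/N and N = 4850:
  stratum A: (900/4850)²·1.63²/40 = 0.00228727
  stratum B: (1950/4850)²·1.94²/123 = 0.00494634
  stratum C: (2000/4850)²·0.86²/477 = 0.000263667
V̂(ȳ_st) = 0.00749727
SE(ȳ_st) = √0.00749727 = 0.0865868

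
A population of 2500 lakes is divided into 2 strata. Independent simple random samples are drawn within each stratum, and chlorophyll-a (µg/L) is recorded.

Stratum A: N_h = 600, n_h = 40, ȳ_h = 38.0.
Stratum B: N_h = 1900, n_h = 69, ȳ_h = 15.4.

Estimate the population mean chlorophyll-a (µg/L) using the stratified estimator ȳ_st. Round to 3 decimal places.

ȳ_st ≈ 20.824

N = Σ N_h = 2500. Stratum weights W_h = N_h/N.
ȳ_st = (600·38.0 + 1900·15.4) / 2500 = 20.82400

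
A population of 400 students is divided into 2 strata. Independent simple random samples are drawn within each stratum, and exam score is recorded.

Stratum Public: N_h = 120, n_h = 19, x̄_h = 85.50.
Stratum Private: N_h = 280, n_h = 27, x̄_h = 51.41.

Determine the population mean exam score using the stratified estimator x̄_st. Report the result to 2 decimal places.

x̄_st ≈ 61.64

N = Σ N_h = 400. Stratum weights W_h = N_h/N.
x̄_st = (120·85.50 + 280·51.41) / 400 = 61.6370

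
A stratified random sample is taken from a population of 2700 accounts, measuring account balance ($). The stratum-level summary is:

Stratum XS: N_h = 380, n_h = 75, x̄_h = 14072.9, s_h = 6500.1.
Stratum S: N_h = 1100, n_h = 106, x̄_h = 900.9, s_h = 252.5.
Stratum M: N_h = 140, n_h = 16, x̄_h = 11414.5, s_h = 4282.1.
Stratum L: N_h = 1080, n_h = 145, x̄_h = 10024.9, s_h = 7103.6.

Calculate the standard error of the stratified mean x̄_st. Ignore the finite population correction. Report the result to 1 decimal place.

SE(x̄_st) ≈ 264.6

V̂(x̄_st) = Σ W_h² s_h²/n_h, with W_h = N_h/N and N = 2700:
  stratum XS: (380/2700)²·6500.1²/75 = 11158.8
  stratum S: (1100/2700)²·252.5²/106 = 99.8331
  stratum M: (140/2700)²·4282.1²/16 = 3081.22
  stratum L: (1080/2700)²·7103.6²/145 = 55681.3
V̂(x̄_st) = 70021.1
SE(x̄_st) = √70021.1 = 264.615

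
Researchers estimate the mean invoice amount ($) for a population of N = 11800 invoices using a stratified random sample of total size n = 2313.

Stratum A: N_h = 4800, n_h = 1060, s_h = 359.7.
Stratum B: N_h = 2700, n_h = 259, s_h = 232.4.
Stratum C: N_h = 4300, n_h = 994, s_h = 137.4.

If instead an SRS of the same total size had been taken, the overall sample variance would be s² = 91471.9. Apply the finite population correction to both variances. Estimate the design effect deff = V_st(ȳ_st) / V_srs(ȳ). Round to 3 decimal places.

deff ≈ 0.866

V̂(ȳ_st) = Σ W_h² (1 − n_h/N_h) s_h²/n_h, with W_h = N_h/N and N = 11800:
  stratum A: (4800/11800)²·(1 − 1060/4800)·359.7²/1060 = 15.7371
  stratum B: (2700/11800)²·(1 − 259/2700)·232.4²/259 = 9.87052
  stratum C: (4300/11800)²·(1 − 994/4300)·137.4²/994 = 1.93907
V_st = 27.5467
V_srs = (1 − 2313/11800)·91471.9/2313 = 31.795
deff = V_st / V_srs = 27.5467/31.795 = 0.8664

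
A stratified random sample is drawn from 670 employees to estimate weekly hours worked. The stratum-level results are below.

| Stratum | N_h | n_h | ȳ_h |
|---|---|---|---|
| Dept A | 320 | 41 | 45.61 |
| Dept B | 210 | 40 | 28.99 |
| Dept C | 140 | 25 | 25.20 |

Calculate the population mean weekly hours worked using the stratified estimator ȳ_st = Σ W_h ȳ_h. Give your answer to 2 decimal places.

ȳ_st ≈ 36.14

N = Σ N_h = 670. Stratum weights W_h = N_h/N.
ȳ_st = (320·45.61 + 210·28.99 + 140·25.20) / 670 = 36.1360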